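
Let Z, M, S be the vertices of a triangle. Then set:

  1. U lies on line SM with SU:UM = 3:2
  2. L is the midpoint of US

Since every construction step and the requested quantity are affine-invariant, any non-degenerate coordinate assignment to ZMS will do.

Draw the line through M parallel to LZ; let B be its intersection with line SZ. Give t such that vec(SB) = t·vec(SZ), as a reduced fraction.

t = 10/3

Work in coordinates with Z = (0, 0), M = (1, 0), S = (0, 1).
1. U lies on line SM with SU:UM = 3:2 ⇒ U = (3/5, 2/5)
2. L is the midpoint of US ⇒ L = (3/10, 7/10)
through M parallel to LZ: direction (-3/10, -7/10); meets SZ at B = (0, -7/3)
B = S + t·(Z−S) with t = 10/3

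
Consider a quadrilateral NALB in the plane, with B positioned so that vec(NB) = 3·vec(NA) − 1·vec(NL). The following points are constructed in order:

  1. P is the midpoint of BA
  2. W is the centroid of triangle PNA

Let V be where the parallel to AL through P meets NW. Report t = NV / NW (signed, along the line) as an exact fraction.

t = 9/5

Choose coordinates N = (0, 0), A = (1, 0), L = (0, 1), B = (3, -1).
1. P is the midpoint of BA ⇒ P = (2, -1/2)
2. W is the centroid of triangle PNA ⇒ W = (1, -1/6)
through P parallel to AL: direction (-1, 1); meets NW at V = (9/5, -3/10)
V = N + t·(W−N) with t = 9/5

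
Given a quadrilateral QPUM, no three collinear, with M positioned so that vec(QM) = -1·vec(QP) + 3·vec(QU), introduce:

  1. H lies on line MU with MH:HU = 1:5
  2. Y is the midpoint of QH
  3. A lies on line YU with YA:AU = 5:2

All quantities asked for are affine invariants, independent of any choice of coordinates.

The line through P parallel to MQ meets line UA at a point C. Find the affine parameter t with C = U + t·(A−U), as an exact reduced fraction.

t = -84/11

Assign Q = (0, 0), P = (1, 0), U = (0, 1), M = (-1, 3) — the answer is frame-independent, so this choice is without loss of generality.
1. H lies on line MU with MH:HU = 1:5 ⇒ H = (-5/6, 8/3)
2. Y is the midpoint of QH ⇒ Y = (-5/12, 4/3)
3. A lies on line YU with YA:AU = 5:2 ⇒ A = (-5/42, 23/21)
through P parallel to MQ: direction (1, -3); meets UA at C = (10/11, 3/11)
C = U + t·(A−U) with t = -84/11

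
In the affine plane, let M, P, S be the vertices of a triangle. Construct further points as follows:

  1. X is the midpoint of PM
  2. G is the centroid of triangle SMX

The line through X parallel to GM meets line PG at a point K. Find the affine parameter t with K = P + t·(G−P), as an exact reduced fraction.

t = 1/2

Work in coordinates with M = (0, 0), P = (1, 0), S = (0, 1).
1. X is the midpoint of PM ⇒ X = (1/2, 0)
2. G is the centroid of triangle SMX ⇒ G = (1/6, 1/3)
through X parallel to GM: direction (-1/6, -1/3); meets PG at K = (7/12, 1/6)
K = P + t·(G−P) with t = 1/2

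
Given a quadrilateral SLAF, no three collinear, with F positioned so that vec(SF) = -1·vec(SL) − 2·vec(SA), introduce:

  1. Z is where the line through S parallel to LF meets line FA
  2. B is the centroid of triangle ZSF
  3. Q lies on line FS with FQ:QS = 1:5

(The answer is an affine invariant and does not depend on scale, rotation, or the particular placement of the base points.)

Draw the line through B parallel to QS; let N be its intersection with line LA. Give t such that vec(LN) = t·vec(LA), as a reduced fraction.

t = 13/18

Choose coordinates S = (0, 0), L = (1, 0), A = (0, 1), F = (-1, -2).
1. Z is where the line through S parallel to LF meets line FA ⇒ Z = (-1/2, -1/2)
2. B is the centroid of triangle ZSF ⇒ B = (-1/2, -5/6)
3. Q lies on line FS with FQ:QS = 1:5 ⇒ Q = (-5/6, -5/3)
through B parallel to QS: direction (5/6, 5/3); meets LA at N = (5/18, 13/18)
N = L + t·(A−L) with t = 13/18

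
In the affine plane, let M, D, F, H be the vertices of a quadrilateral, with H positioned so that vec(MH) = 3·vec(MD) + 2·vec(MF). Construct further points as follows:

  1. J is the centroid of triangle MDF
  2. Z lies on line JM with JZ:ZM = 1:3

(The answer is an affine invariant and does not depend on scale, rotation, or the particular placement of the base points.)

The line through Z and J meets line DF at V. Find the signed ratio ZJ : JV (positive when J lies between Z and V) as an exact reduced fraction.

Choose coordinates M = (0, 0), D = (1, 0), F = (0, 1), H = (3, 2).
1. J is the centroid of triangle MDF ⇒ J = (1/3, 1/3)
2. Z lies on line JM with JZ:ZM = 1:3 ⇒ Z = (1/4, 1/4)
line ZJ meets DF at V = (1/2, 1/2)
J = Z + t·(V−Z) with t = 1/3, so ZJ:JV = 1/3:2/3

ZJ:JV = 1/2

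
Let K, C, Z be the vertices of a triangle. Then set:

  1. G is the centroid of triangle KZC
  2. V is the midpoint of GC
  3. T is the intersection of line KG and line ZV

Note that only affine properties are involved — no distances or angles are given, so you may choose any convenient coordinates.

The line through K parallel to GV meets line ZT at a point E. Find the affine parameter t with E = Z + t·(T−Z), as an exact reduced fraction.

Work in coordinates with K = (0, 0), C = (1, 0), Z = (0, 1).
1. G is the centroid of triangle KZC ⇒ G = (1/3, 1/3)
2. V is the midpoint of GC ⇒ V = (2/3, 1/6)
3. T is the intersection of line KG and line ZV ⇒ T = (4/9, 4/9)
through K parallel to GV: direction (1/3, -1/6); meets ZT at E = (4/3, -2/3)
E = Z + t·(T−Z) with t = 3

t = 3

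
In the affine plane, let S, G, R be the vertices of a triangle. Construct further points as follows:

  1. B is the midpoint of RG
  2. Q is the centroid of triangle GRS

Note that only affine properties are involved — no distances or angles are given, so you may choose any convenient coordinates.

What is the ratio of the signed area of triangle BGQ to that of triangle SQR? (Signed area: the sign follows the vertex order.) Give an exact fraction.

[BGQ]:[SQR] = -1/2

Assign S = (0, 0), G = (1, 0), R = (0, 1) — the answer is frame-independent, so this choice is without loss of generality.
1. B is the midpoint of RG ⇒ B = (1/2, 1/2)
2. Q is the centroid of triangle GRS ⇒ Q = (1/3, 1/3)
2·[BGQ] = -1/6, 2·[SQR] = 1/3
[BGQ]:[SQR] = -1/6:1/3 = -1/2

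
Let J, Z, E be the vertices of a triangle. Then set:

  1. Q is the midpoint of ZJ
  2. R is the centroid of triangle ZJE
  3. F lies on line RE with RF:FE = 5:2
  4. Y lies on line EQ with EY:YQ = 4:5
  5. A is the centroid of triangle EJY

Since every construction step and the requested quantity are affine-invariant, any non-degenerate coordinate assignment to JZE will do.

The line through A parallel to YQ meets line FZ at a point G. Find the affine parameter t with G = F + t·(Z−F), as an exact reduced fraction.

Set J = (0, 0), Z = (1, 0), E = (0, 1); any affine frame gives the same invariant.
1. Q is the midpoint of ZJ ⇒ Q = (1/2, 0)
2. R is the centroid of triangle ZJE ⇒ R = (1/3, 1/3)
3. F lies on line RE with RF:FE = 5:2 ⇒ F = (2/21, 17/21)
4. Y lies on line EQ with EY:YQ = 4:5 ⇒ Y = (2/9, 5/9)
5. A is the centroid of triangle EJY ⇒ A = (2/27, 14/27)
through A parallel to YQ: direction (5/18, -5/9); meets FZ at G = (-13/63, 68/63)
G = F + t·(Z−F) with t = -1/3

t = -1/3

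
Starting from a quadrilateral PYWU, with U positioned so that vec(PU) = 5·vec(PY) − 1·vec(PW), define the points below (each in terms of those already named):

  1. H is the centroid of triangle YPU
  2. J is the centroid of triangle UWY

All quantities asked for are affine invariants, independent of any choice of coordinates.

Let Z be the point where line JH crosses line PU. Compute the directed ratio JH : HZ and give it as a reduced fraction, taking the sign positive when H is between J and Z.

Assign P = (0, 0), Y = (1, 0), W = (0, 1), U = (5, -1) — the answer is frame-independent, so this choice is without loss of generality.
1. H is the centroid of triangle YPU ⇒ H = (2, -1/3)
2. J is the centroid of triangle UWY ⇒ J = (2, 0)
line JH meets PU at Z = (2, -2/5)
H = J + t·(Z−J) with t = 5/6, so JH:HZ = 5/6:1/6

JH:HZ = 5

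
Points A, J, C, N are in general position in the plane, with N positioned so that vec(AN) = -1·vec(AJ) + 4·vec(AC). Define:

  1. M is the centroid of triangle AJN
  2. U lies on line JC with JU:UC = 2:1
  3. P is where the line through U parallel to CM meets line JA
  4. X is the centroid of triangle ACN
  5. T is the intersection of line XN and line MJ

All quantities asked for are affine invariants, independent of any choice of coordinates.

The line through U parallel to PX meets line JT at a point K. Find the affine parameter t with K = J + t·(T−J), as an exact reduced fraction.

t = 13/21

Work in coordinates with A = (0, 0), J = (1, 0), C = (0, 1), N = (-1, 4).
1. M is the centroid of triangle AJN ⇒ M = (0, 4/3)
2. U lies on line JC with JU:UC = 2:1 ⇒ U = (1/3, 2/3)
3. P is where the line through U parallel to CM meets line JA ⇒ P = (1/3, 0)
4. X is the centroid of triangle ACN ⇒ X = (-1/3, 5/3)
5. T is the intersection of line XN and line MJ ⇒ T = (-5/13, 24/13)
through U parallel to PX: direction (-2/3, 5/3); meets JT at K = (1/7, 8/7)
K = J + t·(T−J) with t = 13/21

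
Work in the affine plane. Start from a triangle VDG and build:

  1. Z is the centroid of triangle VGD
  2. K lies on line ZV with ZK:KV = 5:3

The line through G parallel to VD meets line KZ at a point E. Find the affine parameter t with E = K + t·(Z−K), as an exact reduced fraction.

t = 21/5

Work in coordinates with V = (0, 0), D = (1, 0), G = (0, 1).
1. Z is the centroid of triangle VGD ⇒ Z = (1/3, 1/3)
2. K lies on line ZV with ZK:KV = 5:3 ⇒ K = (1/8, 1/8)
through G parallel to VD: direction (1, 0); meets KZ at E = (1, 1)
E = K + t·(Z−K) with t = 21/5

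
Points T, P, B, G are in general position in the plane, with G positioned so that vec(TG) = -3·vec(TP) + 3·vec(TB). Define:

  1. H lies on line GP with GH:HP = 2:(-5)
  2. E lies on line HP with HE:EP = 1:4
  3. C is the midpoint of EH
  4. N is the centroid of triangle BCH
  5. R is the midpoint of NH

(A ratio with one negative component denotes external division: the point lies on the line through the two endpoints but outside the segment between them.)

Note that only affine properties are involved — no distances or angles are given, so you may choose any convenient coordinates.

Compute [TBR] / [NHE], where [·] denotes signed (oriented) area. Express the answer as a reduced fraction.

[TBR]:[NHE] = 83/2

Set T = (0, 0), P = (1, 0), B = (0, 1), G = (-3, 3); any affine frame gives the same invariant.
1. H lies on line GP with GH:HP = 2:(-5) ⇒ H = (-17/3, 5)
2. E lies on line HP with HE:EP = 1:4 ⇒ E = (-13/3, 4)
3. C is the midpoint of EH ⇒ C = (-5, 9/2)
4. N is the centroid of triangle BCH ⇒ N = (-32/9, 7/2)
5. R is the midpoint of NH ⇒ R = (-83/18, 17/4)
2·[TBR] = 83/18, 2·[NHE] = 1/9
[TBR]:[NHE] = 83/18:1/9 = 83/2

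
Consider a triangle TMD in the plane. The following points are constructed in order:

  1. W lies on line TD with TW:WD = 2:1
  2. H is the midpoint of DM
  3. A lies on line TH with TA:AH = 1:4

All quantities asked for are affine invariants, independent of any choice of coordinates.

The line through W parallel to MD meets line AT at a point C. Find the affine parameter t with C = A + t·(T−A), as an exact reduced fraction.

t = -7/3

Work in coordinates with T = (0, 0), M = (1, 0), D = (0, 1).
1. W lies on line TD with TW:WD = 2:1 ⇒ W = (0, 2/3)
2. H is the midpoint of DM ⇒ H = (1/2, 1/2)
3. A lies on line TH with TA:AH = 1:4 ⇒ A = (1/10, 1/10)
through W parallel to MD: direction (-1, 1); meets AT at C = (1/3, 1/3)
C = A + t·(T−A) with t = -7/3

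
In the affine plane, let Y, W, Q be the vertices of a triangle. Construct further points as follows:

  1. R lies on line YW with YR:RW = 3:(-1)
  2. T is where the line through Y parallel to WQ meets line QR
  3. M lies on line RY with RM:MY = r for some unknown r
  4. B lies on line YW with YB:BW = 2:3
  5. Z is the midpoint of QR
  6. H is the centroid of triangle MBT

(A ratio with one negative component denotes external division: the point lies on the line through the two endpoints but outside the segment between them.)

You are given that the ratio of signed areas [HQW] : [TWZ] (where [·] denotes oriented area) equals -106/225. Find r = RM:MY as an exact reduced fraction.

r = 4/5

Choose coordinates Y = (0, 0), W = (1, 0), Q = (0, 1).
1. R lies on line YW with YR:RW = 3:(-1) ⇒ R = (3/2, 0)
2. T is where the line through Y parallel to WQ meets line QR ⇒ T = (-3, 3)
3. With RM:MY = r, write λ = r/(r+1) so M = R + λ·(Y−R); M is affine-linear in λ
4. B lies on line YW with YB:BW = 2:3 ⇒ B = (2/5, 0)
5. Z is the midpoint of QR ⇒ Z = (3/4, 1/2)
6. H is the centroid of triangle MBT ⇒ H is an affine combination of earlier points and hence also affine-linear in λ
Every point depending on M is an affine combination of M and λ-independent points, so each such coordinate is linear in λ; the λ² term in each signed area is a multiple of (Y−R)×(Y−R) = 0, so 2·[HQW] and 2·[TWZ] are each linear in λ. Evaluating at λ=0 and λ=1:
  2·[HQW] = -1/2·λ − 11/30,   2·[TWZ] = 5/4
So [HQW]:[TWZ] = (-1/2·λ − 11/30) / (5/4). Setting this equal to -106/225:
  -1/2·λ − 11/30 = -106/225·(5/4)  ⇒  λ = 4/9
Then r = λ/(1−λ) = (4/9)/(5/9) = 4/5. Check: with r = 4/5, M = (5/6, 0) and [HQW]:[TWZ] = -106/225 as required.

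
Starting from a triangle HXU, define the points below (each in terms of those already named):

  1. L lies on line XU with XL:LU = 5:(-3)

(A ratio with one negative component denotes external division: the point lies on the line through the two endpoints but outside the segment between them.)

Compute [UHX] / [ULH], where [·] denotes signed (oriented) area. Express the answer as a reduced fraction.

Set H = (0, 0), X = (1, 0), U = (0, 1); any affine frame gives the same invariant.
1. L lies on line XU with XL:LU = 5:(-3) ⇒ L = (-3/2, 5/2)
2·[UHX] = 1, 2·[ULH] = 3/2
[UHX]:[ULH] = 1:3/2 = 2/3

[UHX]:[ULH] = 2/3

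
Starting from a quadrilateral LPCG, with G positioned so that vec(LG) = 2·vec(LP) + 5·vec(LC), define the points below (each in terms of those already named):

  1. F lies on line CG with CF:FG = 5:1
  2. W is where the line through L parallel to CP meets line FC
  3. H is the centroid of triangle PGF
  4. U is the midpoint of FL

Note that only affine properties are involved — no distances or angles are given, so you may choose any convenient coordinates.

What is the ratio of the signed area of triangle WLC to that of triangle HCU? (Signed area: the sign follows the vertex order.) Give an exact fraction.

Work in coordinates with L = (0, 0), P = (1, 0), C = (0, 1), G = (2, 5).
1. F lies on line CG with CF:FG = 5:1 ⇒ F = (5/3, 13/3)
2. W is where the line through L parallel to CP meets line FC ⇒ W = (-1/3, 1/3)
3. H is the centroid of triangle PGF ⇒ H = (14/9, 28/9)
4. U is the midpoint of FL ⇒ U = (5/6, 13/6)
2·[WLC] = 1/3, 2·[HCU] = -1/18
[WLC]:[HCU] = 1/3:-1/18 = -6

[WLC]:[HCU] = -6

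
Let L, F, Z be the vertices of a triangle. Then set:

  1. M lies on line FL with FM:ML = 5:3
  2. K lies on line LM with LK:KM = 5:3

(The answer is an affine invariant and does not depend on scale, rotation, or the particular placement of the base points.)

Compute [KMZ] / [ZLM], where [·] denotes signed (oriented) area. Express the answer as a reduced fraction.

[KMZ]:[ZLM] = 3/8

Assign L = (0, 0), F = (1, 0), Z = (0, 1) — the answer is frame-independent, so this choice is without loss of generality.
1. M lies on line FL with FM:ML = 5:3 ⇒ M = (3/8, 0)
2. K lies on line LM with LK:KM = 5:3 ⇒ K = (15/64, 0)
2·[KMZ] = 9/64, 2·[ZLM] = 3/8
[KMZ]:[ZLM] = 9/64:3/8 = 3/8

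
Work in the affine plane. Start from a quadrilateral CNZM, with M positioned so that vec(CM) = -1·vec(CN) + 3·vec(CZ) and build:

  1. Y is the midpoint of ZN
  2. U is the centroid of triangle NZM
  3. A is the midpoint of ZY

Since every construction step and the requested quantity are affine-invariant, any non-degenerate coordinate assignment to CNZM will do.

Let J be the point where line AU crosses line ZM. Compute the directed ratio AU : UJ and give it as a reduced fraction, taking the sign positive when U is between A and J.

Work in coordinates with C = (0, 0), N = (1, 0), Z = (0, 1), M = (-1, 3).
1. Y is the midpoint of ZN ⇒ Y = (1/2, 1/2)
2. U is the centroid of triangle NZM ⇒ U = (0, 4/3)
3. A is the midpoint of ZY ⇒ A = (1/4, 3/4)
line AU meets ZM at J = (1, -1)
U = A + t·(J−A) with t = -1/3, so AU:UJ = -1/3:4/3

AU:UJ = -1/4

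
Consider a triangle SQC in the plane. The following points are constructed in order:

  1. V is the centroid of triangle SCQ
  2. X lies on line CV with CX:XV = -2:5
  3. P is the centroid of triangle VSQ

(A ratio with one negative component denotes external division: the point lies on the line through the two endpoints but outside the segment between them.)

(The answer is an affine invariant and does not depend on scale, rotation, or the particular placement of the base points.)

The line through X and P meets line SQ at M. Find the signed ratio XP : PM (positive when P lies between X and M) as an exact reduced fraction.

Work in coordinates with S = (0, 0), Q = (1, 0), C = (0, 1).
1. V is the centroid of triangle SCQ ⇒ V = (1/3, 1/3)
2. X lies on line CV with CX:XV = -2:5 ⇒ X = (-2/9, 13/9)
3. P is the centroid of triangle VSQ ⇒ P = (4/9, 1/9)
line XP meets SQ at M = (1/2, 0)
P = X + t·(M−X) with t = 12/13, so XP:PM = 12/13:1/13

XP:PM = 12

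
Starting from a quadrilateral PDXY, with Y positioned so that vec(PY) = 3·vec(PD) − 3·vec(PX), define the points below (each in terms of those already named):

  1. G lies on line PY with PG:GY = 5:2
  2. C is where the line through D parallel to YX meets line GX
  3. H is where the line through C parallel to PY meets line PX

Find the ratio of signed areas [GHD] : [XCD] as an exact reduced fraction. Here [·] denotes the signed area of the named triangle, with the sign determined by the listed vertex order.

[GHD]:[XCD] = -2/7

Work in coordinates with P = (0, 0), D = (1, 0), X = (0, 1), Y = (3, -3).
1. G lies on line PY with PG:GY = 5:2 ⇒ G = (15/7, -15/7)
2. C is where the line through D parallel to YX meets line GX ⇒ C = (-5/2, 14/3)
3. H is where the line through C parallel to PY meets line PX ⇒ H = (0, 13/6)
2·[GHD] = 1/3, 2·[XCD] = -7/6
[GHD]:[XCD] = 1/3:-7/6 = -2/7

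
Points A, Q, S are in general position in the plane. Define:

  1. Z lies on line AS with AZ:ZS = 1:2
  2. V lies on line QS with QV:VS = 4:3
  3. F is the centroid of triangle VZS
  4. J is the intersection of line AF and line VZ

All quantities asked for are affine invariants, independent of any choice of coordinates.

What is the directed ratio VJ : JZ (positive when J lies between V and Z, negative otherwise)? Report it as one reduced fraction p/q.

VJ:JZ = 4

Work in coordinates with A = (0, 0), Q = (1, 0), S = (0, 1).
1. Z lies on line AS with AZ:ZS = 1:2 ⇒ Z = (0, 1/3)
2. V lies on line QS with QV:VS = 4:3 ⇒ V = (3/7, 4/7)
3. F is the centroid of triangle VZS ⇒ F = (1/7, 40/63)
4. J is the intersection of line AF and line VZ ⇒ J = (3/35, 8/21)
J = V + t·(Z−V) with t = 4/5, so VJ:JZ = t:(1−t) = 4/5:1/5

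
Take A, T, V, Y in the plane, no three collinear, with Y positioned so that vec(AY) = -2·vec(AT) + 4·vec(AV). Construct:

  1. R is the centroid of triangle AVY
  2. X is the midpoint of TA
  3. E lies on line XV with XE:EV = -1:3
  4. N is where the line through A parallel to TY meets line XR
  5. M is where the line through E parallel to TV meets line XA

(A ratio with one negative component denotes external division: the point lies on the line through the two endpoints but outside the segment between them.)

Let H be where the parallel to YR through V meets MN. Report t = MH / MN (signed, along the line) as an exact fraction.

Set A = (0, 0), T = (1, 0), V = (0, 1), Y = (-2, 4); any affine frame gives the same invariant.
1. R is the centroid of triangle AVY ⇒ R = (-2/3, 5/3)
2. X is the midpoint of TA ⇒ X = (1/2, 0)
3. E lies on line XV with XE:EV = -1:3 ⇒ E = (3/4, -1/2)
4. N is where the line through A parallel to TY meets line XR ⇒ N = (15/2, -10)
5. M is where the line through E parallel to TV meets line XA ⇒ M = (1/4, 0)
through V parallel to YR: direction (4/3, -7/3); meets MN at H = (76/43, -90/43)
H = M + t·(N−M) with t = 9/43

t = 9/43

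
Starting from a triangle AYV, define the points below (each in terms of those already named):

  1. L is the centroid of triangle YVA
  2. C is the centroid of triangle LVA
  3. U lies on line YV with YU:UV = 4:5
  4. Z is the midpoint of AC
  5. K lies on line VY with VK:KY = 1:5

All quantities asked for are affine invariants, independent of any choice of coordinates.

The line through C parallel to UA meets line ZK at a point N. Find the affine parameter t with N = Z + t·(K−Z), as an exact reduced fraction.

t = 16/47

Set A = (0, 0), Y = (1, 0), V = (0, 1); any affine frame gives the same invariant.
1. L is the centroid of triangle YVA ⇒ L = (1/3, 1/3)
2. C is the centroid of triangle LVA ⇒ C = (1/9, 4/9)
3. U lies on line YV with YU:UV = 4:5 ⇒ U = (5/9, 4/9)
4. Z is the midpoint of AC ⇒ Z = (1/18, 2/9)
5. K lies on line VY with VK:KY = 1:5 ⇒ K = (1/6, 5/6)
through C parallel to UA: direction (-5/9, -4/9); meets ZK at N = (79/846, 182/423)
N = Z + t·(K−Z) with t = 16/47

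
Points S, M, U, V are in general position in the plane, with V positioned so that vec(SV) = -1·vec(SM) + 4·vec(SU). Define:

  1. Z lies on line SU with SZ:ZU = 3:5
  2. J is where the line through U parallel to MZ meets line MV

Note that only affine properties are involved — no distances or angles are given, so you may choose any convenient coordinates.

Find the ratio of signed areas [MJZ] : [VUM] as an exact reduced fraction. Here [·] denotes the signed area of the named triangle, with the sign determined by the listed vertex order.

Choose coordinates S = (0, 0), M = (1, 0), U = (0, 1), V = (-1, 4).
1. Z lies on line SU with SZ:ZU = 3:5 ⇒ Z = (0, 3/8)
2. J is where the line through U parallel to MZ meets line MV ⇒ J = (8/13, 10/13)
2·[MJZ] = 5/8, 2·[VUM] = 2
[MJZ]:[VUM] = 5/8:2 = 5/16

[MJZ]:[VUM] = 5/16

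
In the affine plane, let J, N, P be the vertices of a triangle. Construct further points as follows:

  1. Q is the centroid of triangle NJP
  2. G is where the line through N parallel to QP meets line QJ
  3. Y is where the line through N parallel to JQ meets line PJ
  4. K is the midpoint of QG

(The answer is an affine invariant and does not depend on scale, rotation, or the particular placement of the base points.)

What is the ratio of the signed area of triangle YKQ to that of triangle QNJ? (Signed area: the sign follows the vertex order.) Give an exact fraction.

[YKQ]:[QNJ] = -1/2

Set J = (0, 0), N = (1, 0), P = (0, 1); any affine frame gives the same invariant.
1. Q is the centroid of triangle NJP ⇒ Q = (1/3, 1/3)
2. G is where the line through N parallel to QP meets line QJ ⇒ G = (2/3, 2/3)
3. Y is where the line through N parallel to JQ meets line PJ ⇒ Y = (0, -1)
4. K is the midpoint of QG ⇒ K = (1/2, 1/2)
2·[YKQ] = 1/6, 2·[QNJ] = -1/3
[YKQ]:[QNJ] = 1/6:-1/3 = -1/2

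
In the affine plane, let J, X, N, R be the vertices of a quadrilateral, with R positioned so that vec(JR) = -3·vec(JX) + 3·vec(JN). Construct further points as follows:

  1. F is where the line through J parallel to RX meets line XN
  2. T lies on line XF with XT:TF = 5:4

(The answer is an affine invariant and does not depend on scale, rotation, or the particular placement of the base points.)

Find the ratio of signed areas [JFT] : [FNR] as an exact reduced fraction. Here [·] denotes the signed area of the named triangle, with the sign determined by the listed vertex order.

[JFT]:[FNR] = 1/3

Set J = (0, 0), X = (1, 0), N = (0, 1), R = (-3, 3); any affine frame gives the same invariant.
1. F is where the line through J parallel to RX meets line XN ⇒ F = (4, -3)
2. T lies on line XF with XT:TF = 5:4 ⇒ T = (8/3, -5/3)
2·[JFT] = 4/3, 2·[FNR] = 4
[JFT]:[FNR] = 4/3:4 = 1/3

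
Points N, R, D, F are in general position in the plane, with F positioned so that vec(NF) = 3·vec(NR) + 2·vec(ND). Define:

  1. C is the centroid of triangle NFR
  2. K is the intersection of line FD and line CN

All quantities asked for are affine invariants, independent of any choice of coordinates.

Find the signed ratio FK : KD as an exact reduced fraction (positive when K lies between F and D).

FK:KD = -1/2

Choose coordinates N = (0, 0), R = (1, 0), D = (0, 1), F = (3, 2).
1. C is the centroid of triangle NFR ⇒ C = (4/3, 2/3)
2. K is the intersection of line FD and line CN ⇒ K = (6, 3)
K = F + t·(D−F) with t = -1, so FK:KD = t:(1−t) = -1:2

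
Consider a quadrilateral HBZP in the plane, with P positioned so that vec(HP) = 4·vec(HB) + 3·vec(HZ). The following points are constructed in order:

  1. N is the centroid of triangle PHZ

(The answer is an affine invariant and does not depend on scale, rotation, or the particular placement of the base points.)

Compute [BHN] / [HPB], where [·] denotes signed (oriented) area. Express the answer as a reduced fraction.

Assign H = (0, 0), B = (1, 0), Z = (0, 1), P = (4, 3) — the answer is frame-independent, so this choice is without loss of generality.
1. N is the centroid of triangle PHZ ⇒ N = (4/3, 4/3)
2·[BHN] = -4/3, 2·[HPB] = -3
[BHN]:[HPB] = -4/3:-3 = 4/9

[BHN]:[HPB] = 4/9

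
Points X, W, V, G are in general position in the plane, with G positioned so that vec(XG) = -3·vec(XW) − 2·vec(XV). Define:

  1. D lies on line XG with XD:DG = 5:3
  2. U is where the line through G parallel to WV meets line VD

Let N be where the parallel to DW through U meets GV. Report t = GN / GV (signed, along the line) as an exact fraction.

Choose coordinates X = (0, 0), W = (1, 0), V = (0, 1), G = (-3, -2).
1. D lies on line XG with XD:DG = 5:3 ⇒ D = (-15/8, -5/4)
2. U is where the line through G parallel to WV meets line VD ⇒ U = (-30/11, -25/11)
through U parallel to DW: direction (23/8, 5/4); meets GV at N = (-48/13, -35/13)
N = G + t·(V−G) with t = -3/13

t = -3/13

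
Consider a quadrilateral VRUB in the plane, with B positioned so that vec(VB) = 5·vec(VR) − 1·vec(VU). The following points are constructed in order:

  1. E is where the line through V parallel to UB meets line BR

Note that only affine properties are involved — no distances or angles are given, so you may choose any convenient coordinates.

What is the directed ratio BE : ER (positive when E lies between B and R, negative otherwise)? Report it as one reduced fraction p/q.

Work in coordinates with V = (0, 0), R = (1, 0), U = (0, 1), B = (5, -1).
1. E is where the line through V parallel to UB meets line BR ⇒ E = (-5/3, 2/3)
E = B + t·(R−B) with t = 5/3, so BE:ER = t:(1−t) = 5/3:-2/3

BE:ER = -5/2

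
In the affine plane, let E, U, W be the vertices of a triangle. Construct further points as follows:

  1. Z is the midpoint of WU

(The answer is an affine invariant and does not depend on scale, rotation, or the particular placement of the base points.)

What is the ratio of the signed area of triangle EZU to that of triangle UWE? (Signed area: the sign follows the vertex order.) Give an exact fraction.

Set E = (0, 0), U = (1, 0), W = (0, 1); any affine frame gives the same invariant.
1. Z is the midpoint of WU ⇒ Z = (1/2, 1/2)
2·[EZU] = -1/2, 2·[UWE] = 1
[EZU]:[UWE] = -1/2:1 = -1/2

[EZU]:[UWE] = -1/2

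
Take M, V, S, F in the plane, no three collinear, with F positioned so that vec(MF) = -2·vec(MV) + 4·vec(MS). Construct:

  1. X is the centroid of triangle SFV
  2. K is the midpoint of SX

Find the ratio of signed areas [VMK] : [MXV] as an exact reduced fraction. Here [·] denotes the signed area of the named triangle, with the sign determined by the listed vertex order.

[VMK]:[MXV] = 4/5

Assign M = (0, 0), V = (1, 0), S = (0, 1), F = (-2, 4) — the answer is frame-independent, so this choice is without loss of generality.
1. X is the centroid of triangle SFV ⇒ X = (-1/3, 5/3)
2. K is the midpoint of SX ⇒ K = (-1/6, 4/3)
2·[VMK] = -4/3, 2·[MXV] = -5/3
[VMK]:[MXV] = -4/3:-5/3 = 4/5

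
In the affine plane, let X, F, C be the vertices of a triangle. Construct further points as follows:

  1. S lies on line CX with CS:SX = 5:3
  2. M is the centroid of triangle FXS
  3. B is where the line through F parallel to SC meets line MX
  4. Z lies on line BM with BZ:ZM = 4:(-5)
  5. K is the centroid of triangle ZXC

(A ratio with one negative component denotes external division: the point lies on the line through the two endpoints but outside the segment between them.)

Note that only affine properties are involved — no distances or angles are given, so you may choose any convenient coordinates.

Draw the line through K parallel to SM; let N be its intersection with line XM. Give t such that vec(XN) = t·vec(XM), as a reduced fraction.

Work in coordinates with X = (0, 0), F = (1, 0), C = (0, 1).
1. S lies on line CX with CS:SX = 5:3 ⇒ S = (0, 3/8)
2. M is the centroid of triangle FXS ⇒ M = (1/3, 1/8)
3. B is where the line through F parallel to SC meets line MX ⇒ B = (1, 3/8)
4. Z lies on line BM with BZ:ZM = 4:(-5) ⇒ Z = (11/3, 11/8)
5. K is the centroid of triangle ZXC ⇒ K = (11/9, 19/24)
through K parallel to SM: direction (1/3, -1/4); meets XM at N = (41/27, 41/72)
N = X + t·(M−X) with t = 41/9

t = 41/9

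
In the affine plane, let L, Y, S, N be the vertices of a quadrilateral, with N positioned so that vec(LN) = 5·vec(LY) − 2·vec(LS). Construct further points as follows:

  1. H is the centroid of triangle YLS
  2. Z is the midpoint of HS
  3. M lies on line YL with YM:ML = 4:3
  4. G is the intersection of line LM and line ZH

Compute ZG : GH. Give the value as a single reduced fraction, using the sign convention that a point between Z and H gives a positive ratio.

Assign L = (0, 0), Y = (1, 0), S = (0, 1), N = (5, -2) — the answer is frame-independent, so this choice is without loss of generality.
1. H is the centroid of triangle YLS ⇒ H = (1/3, 1/3)
2. Z is the midpoint of HS ⇒ Z = (1/6, 2/3)
3. M lies on line YL with YM:ML = 4:3 ⇒ M = (3/7, 0)
4. G is the intersection of line LM and line ZH ⇒ G = (1/2, 0)
G = Z + t·(H−Z) with t = 2, so ZG:GH = t:(1−t) = 2:-1

ZG:GH = -2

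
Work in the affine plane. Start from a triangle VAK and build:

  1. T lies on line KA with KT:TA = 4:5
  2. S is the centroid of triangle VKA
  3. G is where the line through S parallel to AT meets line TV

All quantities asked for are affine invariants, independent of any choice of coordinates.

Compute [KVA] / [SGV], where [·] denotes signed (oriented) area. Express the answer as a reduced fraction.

Set V = (0, 0), A = (1, 0), K = (0, 1); any affine frame gives the same invariant.
1. T lies on line KA with KT:TA = 4:5 ⇒ T = (4/9, 5/9)
2. S is the centroid of triangle VKA ⇒ S = (1/3, 1/3)
3. G is where the line through S parallel to AT meets line TV ⇒ G = (8/27, 10/27)
2·[KVA] = 1, 2·[SGV] = 2/81
[KVA]:[SGV] = 1:2/81 = 81/2

[KVA]:[SGV] = 81/2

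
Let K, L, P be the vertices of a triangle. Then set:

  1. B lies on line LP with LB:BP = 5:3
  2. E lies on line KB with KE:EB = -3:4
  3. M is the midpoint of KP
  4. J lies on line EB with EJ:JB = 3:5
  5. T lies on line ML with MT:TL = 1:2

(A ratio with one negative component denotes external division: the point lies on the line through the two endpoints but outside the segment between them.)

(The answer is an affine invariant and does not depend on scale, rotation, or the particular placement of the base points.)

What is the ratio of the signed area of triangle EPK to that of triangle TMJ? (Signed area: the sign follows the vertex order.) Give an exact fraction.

[EPK]:[TMJ] = -108/55

Work in coordinates with K = (0, 0), L = (1, 0), P = (0, 1).
1. B lies on line LP with LB:BP = 5:3 ⇒ B = (3/8, 5/8)
2. E lies on line KB with KE:EB = -3:4 ⇒ E = (-9/8, -15/8)
3. M is the midpoint of KP ⇒ M = (0, 1/2)
4. J lies on line EB with EJ:JB = 3:5 ⇒ J = (-9/16, -15/16)
5. T lies on line ML with MT:TL = 1:2 ⇒ T = (1/3, 1/3)
2·[EPK] = -9/8, 2·[TMJ] = 55/96
[EPK]:[TMJ] = -9/8:55/96 = -108/55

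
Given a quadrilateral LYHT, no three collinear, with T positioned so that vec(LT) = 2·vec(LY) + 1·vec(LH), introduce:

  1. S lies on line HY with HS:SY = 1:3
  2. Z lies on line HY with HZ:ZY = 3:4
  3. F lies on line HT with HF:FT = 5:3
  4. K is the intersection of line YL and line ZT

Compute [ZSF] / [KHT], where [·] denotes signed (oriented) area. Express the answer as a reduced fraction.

[ZSF]:[KHT] = 25/224

Work in coordinates with L = (0, 0), Y = (1, 0), H = (0, 1), T = (2, 1).
1. S lies on line HY with HS:SY = 1:3 ⇒ S = (1/4, 3/4)
2. Z lies on line HY with HZ:ZY = 3:4 ⇒ Z = (3/7, 4/7)
3. F lies on line HT with HF:FT = 5:3 ⇒ F = (5/4, 1)
4. K is the intersection of line YL and line ZT ⇒ K = (-5/3, 0)
2·[ZSF] = -25/112, 2·[KHT] = -2
[ZSF]:[KHT] = -25/112:-2 = 25/224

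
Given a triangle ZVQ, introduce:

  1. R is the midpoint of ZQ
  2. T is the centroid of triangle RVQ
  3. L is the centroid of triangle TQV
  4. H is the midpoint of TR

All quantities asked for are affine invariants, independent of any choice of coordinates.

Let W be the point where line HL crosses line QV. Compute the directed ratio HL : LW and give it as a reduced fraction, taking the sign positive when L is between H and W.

HL:LW = 5

Set Z = (0, 0), V = (1, 0), Q = (0, 1); any affine frame gives the same invariant.
1. R is the midpoint of ZQ ⇒ R = (0, 1/2)
2. T is the centroid of triangle RVQ ⇒ T = (1/3, 1/2)
3. L is the centroid of triangle TQV ⇒ L = (4/9, 1/2)
4. H is the midpoint of TR ⇒ H = (1/6, 1/2)
line HL meets QV at W = (1/2, 1/2)
L = H + t·(W−H) with t = 5/6, so HL:LW = 5/6:1/6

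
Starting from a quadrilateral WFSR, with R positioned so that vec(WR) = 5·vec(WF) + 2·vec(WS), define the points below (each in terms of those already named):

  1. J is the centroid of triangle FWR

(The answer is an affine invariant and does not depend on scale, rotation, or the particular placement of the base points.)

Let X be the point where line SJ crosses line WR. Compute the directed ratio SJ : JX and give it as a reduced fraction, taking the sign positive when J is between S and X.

Assign W = (0, 0), F = (1, 0), S = (0, 1), R = (5, 2) — the answer is frame-independent, so this choice is without loss of generality.
1. J is the centroid of triangle FWR ⇒ J = (2, 2/3)
line SJ meets WR at X = (30/17, 12/17)
J = S + t·(X−S) with t = 17/15, so SJ:JX = 17/15:-2/15

SJ:JX = -17/2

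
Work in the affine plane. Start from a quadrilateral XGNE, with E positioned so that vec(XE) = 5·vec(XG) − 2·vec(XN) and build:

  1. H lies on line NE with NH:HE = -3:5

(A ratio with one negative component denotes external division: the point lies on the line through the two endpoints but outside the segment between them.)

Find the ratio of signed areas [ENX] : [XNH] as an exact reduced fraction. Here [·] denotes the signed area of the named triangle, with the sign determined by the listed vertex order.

[ENX]:[XNH] = 2/3

Assign X = (0, 0), G = (1, 0), N = (0, 1), E = (5, -2) — the answer is frame-independent, so this choice is without loss of generality.
1. H lies on line NE with NH:HE = -3:5 ⇒ H = (-15/2, 11/2)
2·[ENX] = 5, 2·[XNH] = 15/2
[ENX]:[XNH] = 5:15/2 = 2/3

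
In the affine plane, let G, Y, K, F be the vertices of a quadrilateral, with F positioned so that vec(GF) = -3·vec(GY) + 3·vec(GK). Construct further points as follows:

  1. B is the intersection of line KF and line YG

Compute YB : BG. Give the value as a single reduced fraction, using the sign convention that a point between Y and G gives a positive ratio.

YB:BG = -1/3

Assign G = (0, 0), Y = (1, 0), K = (0, 1), F = (-3, 3) — the answer is frame-independent, so this choice is without loss of generality.
1. B is the intersection of line KF and line YG ⇒ B = (3/2, 0)
B = Y + t·(G−Y) with t = -1/2, so YB:BG = t:(1−t) = -1/2:3/2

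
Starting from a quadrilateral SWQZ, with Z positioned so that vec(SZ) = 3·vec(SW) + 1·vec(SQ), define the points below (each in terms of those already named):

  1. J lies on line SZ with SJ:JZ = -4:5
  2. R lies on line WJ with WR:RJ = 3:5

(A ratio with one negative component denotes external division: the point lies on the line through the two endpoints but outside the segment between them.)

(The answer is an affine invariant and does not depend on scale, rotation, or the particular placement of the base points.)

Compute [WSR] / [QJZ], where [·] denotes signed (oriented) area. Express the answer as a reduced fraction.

[WSR]:[QJZ] = 1/10

Choose coordinates S = (0, 0), W = (1, 0), Q = (0, 1), Z = (3, 1).
1. J lies on line SZ with SJ:JZ = -4:5 ⇒ J = (-12, -4)
2. R lies on line WJ with WR:RJ = 3:5 ⇒ R = (-31/8, -3/2)
2·[WSR] = 3/2, 2·[QJZ] = 15
[WSR]:[QJZ] = 3/2:15 = 1/10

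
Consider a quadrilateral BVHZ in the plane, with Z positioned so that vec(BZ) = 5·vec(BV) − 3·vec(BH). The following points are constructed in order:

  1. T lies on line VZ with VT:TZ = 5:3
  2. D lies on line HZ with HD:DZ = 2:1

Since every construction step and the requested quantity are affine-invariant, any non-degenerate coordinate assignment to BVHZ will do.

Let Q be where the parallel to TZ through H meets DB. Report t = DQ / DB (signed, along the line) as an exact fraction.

Choose coordinates B = (0, 0), V = (1, 0), H = (0, 1), Z = (5, -3).
1. T lies on line VZ with VT:TZ = 5:3 ⇒ T = (7/2, -15/8)
2. D lies on line HZ with HD:DZ = 2:1 ⇒ D = (10/3, -5/3)
through H parallel to TZ: direction (3/2, -9/8); meets DB at Q = (4, -2)
Q = D + t·(B−D) with t = -1/5

t = -1/5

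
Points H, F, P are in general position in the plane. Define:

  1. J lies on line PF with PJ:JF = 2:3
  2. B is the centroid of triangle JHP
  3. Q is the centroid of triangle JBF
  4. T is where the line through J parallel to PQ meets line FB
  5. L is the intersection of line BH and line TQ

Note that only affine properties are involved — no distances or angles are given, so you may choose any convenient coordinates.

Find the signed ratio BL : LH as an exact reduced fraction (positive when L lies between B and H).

Assign H = (0, 0), F = (1, 0), P = (0, 1) — the answer is frame-independent, so this choice is without loss of generality.
1. J lies on line PF with PJ:JF = 2:3 ⇒ J = (2/5, 3/5)
2. B is the centroid of triangle JHP ⇒ B = (2/15, 8/15)
3. Q is the centroid of triangle JBF ⇒ Q = (23/45, 17/45)
4. T is where the line through J parallel to PQ meets line FB ⇒ T = (47/60, 2/15)
5. L is the intersection of line BH and line TQ ⇒ L = (41/240, 41/60)
L = B + t·(H−B) with t = -9/32, so BL:LH = t:(1−t) = -9/32:41/32

BL:LH = -9/41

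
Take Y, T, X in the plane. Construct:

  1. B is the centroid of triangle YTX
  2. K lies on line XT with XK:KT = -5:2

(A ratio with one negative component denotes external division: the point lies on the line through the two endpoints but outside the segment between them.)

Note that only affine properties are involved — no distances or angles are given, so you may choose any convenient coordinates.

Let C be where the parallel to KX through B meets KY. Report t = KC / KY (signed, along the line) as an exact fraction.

Work in coordinates with Y = (0, 0), T = (1, 0), X = (0, 1).
1. B is the centroid of triangle YTX ⇒ B = (1/3, 1/3)
2. K lies on line XT with XK:KT = -5:2 ⇒ K = (5/3, -2/3)
through B parallel to KX: direction (-5/3, 5/3); meets KY at C = (10/9, -4/9)
C = K + t·(Y−K) with t = 1/3

t = 1/3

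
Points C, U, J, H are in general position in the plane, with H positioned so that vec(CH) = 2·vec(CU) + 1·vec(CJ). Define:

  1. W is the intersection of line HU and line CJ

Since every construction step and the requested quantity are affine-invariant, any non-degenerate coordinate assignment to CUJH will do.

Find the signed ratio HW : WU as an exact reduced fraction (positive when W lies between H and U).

Assign C = (0, 0), U = (1, 0), J = (0, 1), H = (2, 1) — the answer is frame-independent, so this choice is without loss of generality.
1. W is the intersection of line HU and line CJ ⇒ W = (0, -1)
W = H + t·(U−H) with t = 2, so HW:WU = t:(1−t) = 2:-1

HW:WU = -2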